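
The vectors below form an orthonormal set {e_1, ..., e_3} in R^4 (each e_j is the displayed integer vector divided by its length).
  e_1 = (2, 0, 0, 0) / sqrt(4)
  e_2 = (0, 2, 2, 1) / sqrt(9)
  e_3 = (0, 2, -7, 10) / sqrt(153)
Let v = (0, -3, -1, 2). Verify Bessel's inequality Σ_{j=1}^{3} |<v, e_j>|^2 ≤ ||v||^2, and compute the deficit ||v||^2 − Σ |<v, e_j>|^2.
Σ |<v, e_j>|^2 = 117/17; ||v||^2 = 14; deficit = 121/17

Write each e_j = u_j / sqrt(<u_j, u_j>) where u_j is the displayed integer vector. Then <v, e_j> = <v, u_j> / sqrt(<u_j, u_j>), so |<v, e_j>|^2 = <v, u_j>^2 / <u_j, u_j>.
Coefficients: <v, e_1> = 0/sqrt(4), <v, e_2> = -6/sqrt(9), <v, e_3> = 21/sqrt(153).
Square and sum: Σ |<v, e_j>|^2 = 117/17.
Compute ||v||^2 = v·v = 14.
Deficit = 14 − 117/17 = 121/17 ≥ 0, confirming Bessel's inequality. (The deficit equals ||v − Σ <v,e_j> e_j||^2, the squared distance from v to span{e_j}.)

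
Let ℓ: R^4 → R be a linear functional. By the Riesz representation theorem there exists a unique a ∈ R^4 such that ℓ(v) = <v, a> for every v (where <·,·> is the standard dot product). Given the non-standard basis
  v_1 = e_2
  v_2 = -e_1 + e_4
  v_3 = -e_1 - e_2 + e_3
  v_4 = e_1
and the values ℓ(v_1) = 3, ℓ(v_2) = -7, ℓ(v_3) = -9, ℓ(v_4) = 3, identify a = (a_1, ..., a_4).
a = (3, 3, -3, -4)

Write a = (a_1, ..., a_4) in the standard basis. For each basis vector v_i, ℓ(v_i) = <v_i, a> is a linear equation in the a_j's. Collect the n equations into a matrix system V a = ℓ, where row i of V is v_i (expressed in the standard basis). Since V is invertible (lower-triangular with 1s on the diagonal, up to permutation), solve by back-substitution:
  V =
[[0, 1, 0, 0],
 [-1, 0, 0, 1],
 [-1, -1, 1, 0],
 [1, 0, 0, 0]]
  V a = (3, -7, -9, 3)
Solving gives a = (3, 3, -3, -4).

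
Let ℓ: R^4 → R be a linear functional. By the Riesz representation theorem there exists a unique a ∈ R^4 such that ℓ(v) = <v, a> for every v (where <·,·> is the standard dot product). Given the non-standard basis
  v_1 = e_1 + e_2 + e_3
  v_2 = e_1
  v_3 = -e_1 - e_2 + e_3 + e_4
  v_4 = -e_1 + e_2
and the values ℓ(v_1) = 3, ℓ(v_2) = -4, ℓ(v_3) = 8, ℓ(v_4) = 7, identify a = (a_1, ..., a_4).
a = (-4, 3, 4, 3)

Write a = (a_1, ..., a_4) in the standard basis. For each basis vector v_i, ℓ(v_i) = <v_i, a> is a linear equation in the a_j's. Collect the n equations into a matrix system V a = ℓ, where row i of V is v_i (expressed in the standard basis). Since V is invertible (lower-triangular with 1s on the diagonal, up to permutation), solve by back-substitution:
  V =
[[1, 1, 1, 0],
 [1, 0, 0, 0],
 [-1, -1, 1, 1],
 [-1, 1, 0, 0]]
  V a = (3, -4, 8, 7)
Solving gives a = (-4, 3, 4, 3).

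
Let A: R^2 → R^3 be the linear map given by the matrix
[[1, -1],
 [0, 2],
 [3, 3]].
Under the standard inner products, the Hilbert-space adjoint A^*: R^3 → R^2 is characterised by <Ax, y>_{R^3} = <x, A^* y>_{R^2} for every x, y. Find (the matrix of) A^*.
A^* = A^T =
[[1, 0, 3],
 [-1, 2, 3]]

For real matrices with standard dot products, the defining identity <Ax, y> = <x, A^* y> gives (Ax)^T y = x^T (A^*) y, i.e. x^T A^T y = x^T (A^*) y. Since this holds for all x, y, we must have A^* = A^T. Therefore
A^* =
[[1, 0, 3],
 [-1, 2, 3]].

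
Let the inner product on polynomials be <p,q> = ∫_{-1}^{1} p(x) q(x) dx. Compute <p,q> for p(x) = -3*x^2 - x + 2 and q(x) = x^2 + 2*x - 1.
<p,q> = -16/5

Expand the product: p(x)·q(x) = -3*x^4 - 7*x^3 + 3*x^2 + 5*x - 2.
∫_{-1}^{1} of each monomial x^k gives [2/(k+1) if k even, 0 if k odd]. Integrating term-by-term (or equivalently evaluating the antiderivative F(x) = -3*x^5/5 - 7*x^4/4 + x^3 + 5*x^2/2 - 2*x at the endpoints):
  F(1) − F(−1) = -17/20 − (47/20) = -16/5.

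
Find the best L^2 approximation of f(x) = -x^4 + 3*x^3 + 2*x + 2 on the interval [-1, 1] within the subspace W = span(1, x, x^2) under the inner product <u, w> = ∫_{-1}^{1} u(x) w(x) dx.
g(x) = -6*x^2/7 + 19*x/5 + 73/35

The best approximation g ∈ W is the orthogonal projection of f onto W. Writing g = a_0 + a_1 x + a_2 x^2, the coefficients solve the normal equations G · a = b where
  G_{ij} = <φ_i, φ_j> and b_i = <f, φ_i>, with φ_0 = 1, φ_1 = x, φ_2 = x^2.
G =
  [2, 0, 2/3]
  [0, 2/3, 0]
  [2/3, 0, 2/5],
b = (18/5, 38/15, 22/21).
Solving gives a_0 = 73/35, a_1 = 19/5, a_2 = -6/7, so
  g(x) = -6*x^2/7 + 19*x/5 + 73/35.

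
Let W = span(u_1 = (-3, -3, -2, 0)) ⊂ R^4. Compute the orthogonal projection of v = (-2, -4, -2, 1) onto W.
proj_W(v) = (-3, -3, -2, 0)

Set up U = [u_1 | ... | u_1] ∈ R^(4×1). The projector onto W = col(U) is P = U (U^T U)^(-1) U^T.
Compute U^T U =
  [22],
and U^T v = (22).
Solve U^T U · c = U^T v for the coefficients: c = (1). The projection is proj_W(v) = U c.
Check: (v - proj_W(v)) · u_1 = 0  (should be 0).
Result: proj_W(v) = (-3, -3, -2, 0).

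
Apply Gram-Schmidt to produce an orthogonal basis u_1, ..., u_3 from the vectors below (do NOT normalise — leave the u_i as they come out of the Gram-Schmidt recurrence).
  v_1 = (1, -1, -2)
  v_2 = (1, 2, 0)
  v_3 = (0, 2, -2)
Orthogonal basis:
  u_1 = (1, -1, -2)
  u_2 = (7/6, 11/6, -1/3)
  u_3 = (-40/29, 20/29, -30/29)

Apply the Gram-Schmidt recurrence
  u_1 = v_1
  u_i = v_i − Σ_{j<i} ((v_i · u_j) / (u_j · u_j)) · u_j.

Step by step this gives:
  u_1 = (1, -1, -2)
  u_2 = (7/6, 11/6, -1/3)
  u_3 = (-40/29, 20/29, -30/29)

Orthogonality check:
  u_2 · u_1 = 0 (should be 0)
  u_3 · u_1 = 0 (should be 0)
  u_3 · u_2 = 0 (should be 0)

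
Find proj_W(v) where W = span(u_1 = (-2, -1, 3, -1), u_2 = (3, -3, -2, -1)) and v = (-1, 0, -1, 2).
proj_W(v) = (-21/281, 300/281, -141/281, 162/281)

Set up U = [u_1 | ... | u_2] ∈ R^(4×2). The projector onto W = col(U) is P = U (U^T U)^(-1) U^T.
Compute U^T U =
  [15, -8]
  [-8, 23],
and U^T v = (-3, -3).
Solve U^T U · c = U^T v for the coefficients: c = (-93/281, -69/281). The projection is proj_W(v) = U c.
Check: (v - proj_W(v)) · u_1 = 0  (should be 0).
Check: (v - proj_W(v)) · u_2 = 0  (should be 0).
Result: proj_W(v) = (-21/281, 300/281, -141/281, 162/281).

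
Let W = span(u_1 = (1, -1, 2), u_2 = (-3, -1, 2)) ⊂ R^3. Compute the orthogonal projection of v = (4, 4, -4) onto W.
proj_W(v) = (4, 12/5, -24/5)

Set up U = [u_1 | ... | u_2] ∈ R^(3×2). The projector onto W = col(U) is P = U (U^T U)^(-1) U^T.
Compute U^T U =
  [6, 2]
  [2, 14],
and U^T v = (-8, -24).
Solve U^T U · c = U^T v for the coefficients: c = (-4/5, -8/5). The projection is proj_W(v) = U c.
Check: (v - proj_W(v)) · u_1 = 0  (should be 0).
Check: (v - proj_W(v)) · u_2 = 0  (should be 0).
Result: proj_W(v) = (4, 12/5, -24/5).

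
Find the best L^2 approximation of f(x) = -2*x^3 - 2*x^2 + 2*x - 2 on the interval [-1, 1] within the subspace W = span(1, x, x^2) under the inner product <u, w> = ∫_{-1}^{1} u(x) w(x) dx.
g(x) = -2*x^2 + 4*x/5 - 2

The best approximation g ∈ W is the orthogonal projection of f onto W. Writing g = a_0 + a_1 x + a_2 x^2, the coefficients solve the normal equations G · a = b where
  G_{ij} = <φ_i, φ_j> and b_i = <f, φ_i>, with φ_0 = 1, φ_1 = x, φ_2 = x^2.
G =
  [2, 0, 2/3]
  [0, 2/3, 0]
  [2/3, 0, 2/5],
b = (-16/3, 8/15, -32/15).
Solving gives a_0 = -2, a_1 = 4/5, a_2 = -2, so
  g(x) = -2*x^2 + 4*x/5 - 2.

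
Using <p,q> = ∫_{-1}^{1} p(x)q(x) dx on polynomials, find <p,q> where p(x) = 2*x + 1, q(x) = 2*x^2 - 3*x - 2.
<p,q> = -20/3

Expand the product: p(x)·q(x) = 4*x^3 - 4*x^2 - 7*x - 2.
∫_{-1}^{1} of each monomial x^k gives [2/(k+1) if k even, 0 if k odd]. Integrating term-by-term (or equivalently evaluating the antiderivative F(x) = x^4 - 4*x^3/3 - 7*x^2/2 - 2*x at the endpoints):
  F(1) − F(−1) = -35/6 − (5/6) = -20/3.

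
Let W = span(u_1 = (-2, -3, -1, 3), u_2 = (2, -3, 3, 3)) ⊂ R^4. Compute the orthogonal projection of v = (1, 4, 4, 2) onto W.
proj_W(v) = (97/37, 27/37, 88/37, -27/37)

Set up U = [u_1 | ... | u_2] ∈ R^(4×2). The projector onto W = col(U) is P = U (U^T U)^(-1) U^T.
Compute U^T U =
  [23, 11]
  [11, 31],
and U^T v = (-12, 8).
Solve U^T U · c = U^T v for the coefficients: c = (-115/148, 79/148). The projection is proj_W(v) = U c.
Check: (v - proj_W(v)) · u_1 = 0  (should be 0).
Check: (v - proj_W(v)) · u_2 = 0  (should be 0).
Result: proj_W(v) = (97/37, 27/37, 88/37, -27/37).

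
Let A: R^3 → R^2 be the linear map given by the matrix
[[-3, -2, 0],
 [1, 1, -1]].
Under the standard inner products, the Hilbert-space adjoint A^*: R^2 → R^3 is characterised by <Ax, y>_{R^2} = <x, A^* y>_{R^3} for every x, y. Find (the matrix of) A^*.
A^* = A^T =
[[-3, 1],
 [-2, 1],
 [0, -1]]

For real matrices with standard dot products, the defining identity <Ax, y> = <x, A^* y> gives (Ax)^T y = x^T (A^*) y, i.e. x^T A^T y = x^T (A^*) y. Since this holds for all x, y, we must have A^* = A^T. Therefore
A^* =
[[-3, 1],
 [-2, 1],
 [0, -1]].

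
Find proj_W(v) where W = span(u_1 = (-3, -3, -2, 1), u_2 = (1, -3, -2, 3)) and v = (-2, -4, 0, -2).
proj_W(v) = (-133/45, -5/3, -10/9, -4/45)

Set up U = [u_1 | ... | u_2] ∈ R^(4×2). The projector onto W = col(U) is P = U (U^T U)^(-1) U^T.
Compute U^T U =
  [23, 13]
  [13, 23],
and U^T v = (16, 4).
Solve U^T U · c = U^T v for the coefficients: c = (79/90, -29/90). The projection is proj_W(v) = U c.
Check: (v - proj_W(v)) · u_1 = 0  (should be 0).
Check: (v - proj_W(v)) · u_2 = 0  (should be 0).
Result: proj_W(v) = (-133/45, -5/3, -10/9, -4/45).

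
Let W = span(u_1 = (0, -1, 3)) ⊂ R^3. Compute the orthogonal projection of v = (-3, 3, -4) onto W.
proj_W(v) = (0, 3/2, -9/2)

Set up U = [u_1 | ... | u_1] ∈ R^(3×1). The projector onto W = col(U) is P = U (U^T U)^(-1) U^T.
Compute U^T U =
  [10],
and U^T v = (-15).
Solve U^T U · c = U^T v for the coefficients: c = (-3/2). The projection is proj_W(v) = U c.
Check: (v - proj_W(v)) · u_1 = 0  (should be 0).
Result: proj_W(v) = (0, 3/2, -9/2).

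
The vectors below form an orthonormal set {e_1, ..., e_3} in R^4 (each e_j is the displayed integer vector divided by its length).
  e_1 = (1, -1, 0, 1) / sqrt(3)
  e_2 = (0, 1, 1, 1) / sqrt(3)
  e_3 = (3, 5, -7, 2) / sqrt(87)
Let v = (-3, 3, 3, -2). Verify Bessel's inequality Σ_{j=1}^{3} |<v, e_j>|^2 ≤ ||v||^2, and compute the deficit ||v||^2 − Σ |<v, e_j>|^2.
Σ |<v, e_j>|^2 = 2681/87; ||v||^2 = 31; deficit = 16/87

Write each e_j = u_j / sqrt(<u_j, u_j>) where u_j is the displayed integer vector. Then <v, e_j> = <v, u_j> / sqrt(<u_j, u_j>), so |<v, e_j>|^2 = <v, u_j>^2 / <u_j, u_j>.
Coefficients: <v, e_1> = -8/sqrt(3), <v, e_2> = 4/sqrt(3), <v, e_3> = -19/sqrt(87).
Square and sum: Σ |<v, e_j>|^2 = 2681/87.
Compute ||v||^2 = v·v = 31.
Deficit = 31 − 2681/87 = 16/87 ≥ 0, confirming Bessel's inequality. (The deficit equals ||v − Σ <v,e_j> e_j||^2, the squared distance from v to span{e_j}.)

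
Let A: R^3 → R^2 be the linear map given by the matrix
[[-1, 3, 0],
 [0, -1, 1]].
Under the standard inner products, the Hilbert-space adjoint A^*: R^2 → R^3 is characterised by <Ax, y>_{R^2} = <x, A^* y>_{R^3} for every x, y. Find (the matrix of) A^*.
A^* = A^T =
[[-1, 0],
 [3, -1],
 [0, 1]]

For real matrices with standard dot products, the defining identity <Ax, y> = <x, A^* y> gives (Ax)^T y = x^T (A^*) y, i.e. x^T A^T y = x^T (A^*) y. Since this holds for all x, y, we must have A^* = A^T. Therefore
A^* =
[[-1, 0],
 [3, -1],
 [0, 1]].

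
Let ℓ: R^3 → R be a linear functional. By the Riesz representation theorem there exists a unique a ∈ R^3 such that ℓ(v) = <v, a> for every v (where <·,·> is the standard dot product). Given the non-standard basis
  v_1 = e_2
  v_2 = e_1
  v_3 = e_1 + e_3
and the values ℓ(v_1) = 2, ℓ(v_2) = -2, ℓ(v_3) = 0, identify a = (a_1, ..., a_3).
a = (-2, 2, 2)

Write a = (a_1, ..., a_3) in the standard basis. For each basis vector v_i, ℓ(v_i) = <v_i, a> is a linear equation in the a_j's. Collect the n equations into a matrix system V a = ℓ, where row i of V is v_i (expressed in the standard basis). Since V is invertible (lower-triangular with 1s on the diagonal, up to permutation), solve by back-substitution:
  V =
[[0, 1, 0],
 [1, 0, 0],
 [1, 0, 1]]
  V a = (2, -2, 0)
Solving gives a = (-2, 2, 2).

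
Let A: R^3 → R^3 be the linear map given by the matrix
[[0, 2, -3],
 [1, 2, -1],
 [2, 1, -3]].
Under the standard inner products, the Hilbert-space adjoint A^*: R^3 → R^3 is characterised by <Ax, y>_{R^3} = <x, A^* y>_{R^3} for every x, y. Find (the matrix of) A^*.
A^* = A^T =
[[0, 1, 2],
 [2, 2, 1],
 [-3, -1, -3]]

For real matrices with standard dot products, the defining identity <Ax, y> = <x, A^* y> gives (Ax)^T y = x^T (A^*) y, i.e. x^T A^T y = x^T (A^*) y. Since this holds for all x, y, we must have A^* = A^T. Therefore
A^* =
[[0, 1, 2],
 [2, 2, 1],
 [-3, -1, -3]].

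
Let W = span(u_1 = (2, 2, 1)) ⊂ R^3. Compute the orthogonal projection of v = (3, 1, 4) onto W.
proj_W(v) = (8/3, 8/3, 4/3)

Set up U = [u_1 | ... | u_1] ∈ R^(3×1). The projector onto W = col(U) is P = U (U^T U)^(-1) U^T.
Compute U^T U =
  [9],
and U^T v = (12).
Solve U^T U · c = U^T v for the coefficients: c = (4/3). The projection is proj_W(v) = U c.
Check: (v - proj_W(v)) · u_1 = 0  (should be 0).
Result: proj_W(v) = (8/3, 8/3, 4/3).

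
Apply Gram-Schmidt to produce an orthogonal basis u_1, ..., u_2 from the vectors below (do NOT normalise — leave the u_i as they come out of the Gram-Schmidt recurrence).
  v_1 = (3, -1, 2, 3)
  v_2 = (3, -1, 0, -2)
Orthogonal basis:
  u_1 = (3, -1, 2, 3)
  u_2 = (57/23, -19/23, -8/23, -58/23)

Apply the Gram-Schmidt recurrence
  u_1 = v_1
  u_i = v_i − Σ_{j<i} ((v_i · u_j) / (u_j · u_j)) · u_j.

Step by step this gives:
  u_1 = (3, -1, 2, 3)
  u_2 = (57/23, -19/23, -8/23, -58/23)

Orthogonality check:
  u_2 · u_1 = 0 (should be 0)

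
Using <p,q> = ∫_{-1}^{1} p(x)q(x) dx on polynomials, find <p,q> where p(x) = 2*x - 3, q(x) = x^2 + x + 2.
<p,q> = -38/3

Expand the product: p(x)·q(x) = 2*x^3 - x^2 + x - 6.
∫_{-1}^{1} of each monomial x^k gives [2/(k+1) if k even, 0 if k odd]. Integrating term-by-term (or equivalently evaluating the antiderivative F(x) = x^4/2 - x^3/3 + x^2/2 - 6*x at the endpoints):
  F(1) − F(−1) = -16/3 − (22/3) = -38/3.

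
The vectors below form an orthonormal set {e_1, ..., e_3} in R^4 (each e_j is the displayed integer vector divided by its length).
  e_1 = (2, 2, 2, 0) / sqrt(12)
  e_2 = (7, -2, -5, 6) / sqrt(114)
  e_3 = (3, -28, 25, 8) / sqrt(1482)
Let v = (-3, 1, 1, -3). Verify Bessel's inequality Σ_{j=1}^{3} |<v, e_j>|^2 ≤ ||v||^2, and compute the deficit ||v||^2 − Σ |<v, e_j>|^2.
Σ |<v, e_j>|^2 = 257/13; ||v||^2 = 20; deficit = 3/13

Write each e_j = u_j / sqrt(<u_j, u_j>) where u_j is the displayed integer vector. Then <v, e_j> = <v, u_j> / sqrt(<u_j, u_j>), so |<v, e_j>|^2 = <v, u_j>^2 / <u_j, u_j>.
Coefficients: <v, e_1> = -2/sqrt(12), <v, e_2> = -46/sqrt(114), <v, e_3> = -36/sqrt(1482).
Square and sum: Σ |<v, e_j>|^2 = 257/13.
Compute ||v||^2 = v·v = 20.
Deficit = 20 − 257/13 = 3/13 ≥ 0, confirming Bessel's inequality. (The deficit equals ||v − Σ <v,e_j> e_j||^2, the squared distance from v to span{e_j}.)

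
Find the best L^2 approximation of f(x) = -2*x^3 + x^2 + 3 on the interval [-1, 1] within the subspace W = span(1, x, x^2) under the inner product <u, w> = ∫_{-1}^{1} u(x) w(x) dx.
g(x) = x^2 - 6*x/5 + 3

The best approximation g ∈ W is the orthogonal projection of f onto W. Writing g = a_0 + a_1 x + a_2 x^2, the coefficients solve the normal equations G · a = b where
  G_{ij} = <φ_i, φ_j> and b_i = <f, φ_i>, with φ_0 = 1, φ_1 = x, φ_2 = x^2.
G =
  [2, 0, 2/3]
  [0, 2/3, 0]
  [2/3, 0, 2/5],
b = (20/3, -4/5, 12/5).
Solving gives a_0 = 3, a_1 = -6/5, a_2 = 1, so
  g(x) = x^2 - 6*x/5 + 3.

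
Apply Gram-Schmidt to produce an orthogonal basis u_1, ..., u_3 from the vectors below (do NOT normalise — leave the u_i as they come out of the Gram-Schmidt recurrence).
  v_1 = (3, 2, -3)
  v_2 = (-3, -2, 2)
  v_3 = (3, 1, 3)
Orthogonal basis:
  u_1 = (3, 2, -3)
  u_2 = (-9/22, -3/11, -13/22)
  u_3 = (6/13, -9/13, 0)

Apply the Gram-Schmidt recurrence
  u_1 = v_1
  u_i = v_i − Σ_{j<i} ((v_i · u_j) / (u_j · u_j)) · u_j.

Step by step this gives:
  u_1 = (3, 2, -3)
  u_2 = (-9/22, -3/11, -13/22)
  u_3 = (6/13, -9/13, 0)

Orthogonality check:
  u_2 · u_1 = 0 (should be 0)
  u_3 · u_1 = 0 (should be 0)
  u_3 · u_2 = 0 (should be 0)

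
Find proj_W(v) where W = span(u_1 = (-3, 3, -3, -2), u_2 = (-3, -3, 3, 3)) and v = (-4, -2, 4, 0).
proj_W(v) = (-358/99, -202/99, 202/99, 76/33)

Set up U = [u_1 | ... | u_2] ∈ R^(4×2). The projector onto W = col(U) is P = U (U^T U)^(-1) U^T.
Compute U^T U =
  [31, -15]
  [-15, 36],
and U^T v = (-6, 30).
Solve U^T U · c = U^T v for the coefficients: c = (26/99, 280/297). The projection is proj_W(v) = U c.
Check: (v - proj_W(v)) · u_1 = 0  (should be 0).
Check: (v - proj_W(v)) · u_2 = 0  (should be 0).
Result: proj_W(v) = (-358/99, -202/99, 202/99, 76/33).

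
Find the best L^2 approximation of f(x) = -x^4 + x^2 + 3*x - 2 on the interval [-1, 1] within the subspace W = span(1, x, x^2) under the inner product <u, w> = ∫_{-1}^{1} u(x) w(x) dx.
g(x) = x^2/7 + 3*x - 67/35

The best approximation g ∈ W is the orthogonal projection of f onto W. Writing g = a_0 + a_1 x + a_2 x^2, the coefficients solve the normal equations G · a = b where
  G_{ij} = <φ_i, φ_j> and b_i = <f, φ_i>, with φ_0 = 1, φ_1 = x, φ_2 = x^2.
G =
  [2, 0, 2/3]
  [0, 2/3, 0]
  [2/3, 0, 2/5],
b = (-56/15, 2, -128/105).
Solving gives a_0 = -67/35, a_1 = 3, a_2 = 1/7, so
  g(x) = x^2/7 + 3*x - 67/35.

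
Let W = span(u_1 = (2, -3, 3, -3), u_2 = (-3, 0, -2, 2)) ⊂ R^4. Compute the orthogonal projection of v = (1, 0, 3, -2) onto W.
proj_W(v) = (401/203, -165/203, 359/203, -359/203)

Set up U = [u_1 | ... | u_2] ∈ R^(4×2). The projector onto W = col(U) is P = U (U^T U)^(-1) U^T.
Compute U^T U =
  [31, -18]
  [-18, 17],
and U^T v = (17, -13).
Solve U^T U · c = U^T v for the coefficients: c = (55/203, -97/203). The projection is proj_W(v) = U c.
Check: (v - proj_W(v)) · u_1 = 0  (should be 0).
Check: (v - proj_W(v)) · u_2 = 0  (should be 0).
Result: proj_W(v) = (401/203, -165/203, 359/203, -359/203).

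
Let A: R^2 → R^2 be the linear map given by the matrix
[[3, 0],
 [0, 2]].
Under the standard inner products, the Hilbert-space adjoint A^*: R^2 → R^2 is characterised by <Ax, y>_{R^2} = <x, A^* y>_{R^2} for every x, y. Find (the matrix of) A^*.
A^* = A^T =
[[3, 0],
 [0, 2]]

For real matrices with standard dot products, the defining identity <Ax, y> = <x, A^* y> gives (Ax)^T y = x^T (A^*) y, i.e. x^T A^T y = x^T (A^*) y. Since this holds for all x, y, we must have A^* = A^T. Therefore
A^* =
[[3, 0],
 [0, 2]].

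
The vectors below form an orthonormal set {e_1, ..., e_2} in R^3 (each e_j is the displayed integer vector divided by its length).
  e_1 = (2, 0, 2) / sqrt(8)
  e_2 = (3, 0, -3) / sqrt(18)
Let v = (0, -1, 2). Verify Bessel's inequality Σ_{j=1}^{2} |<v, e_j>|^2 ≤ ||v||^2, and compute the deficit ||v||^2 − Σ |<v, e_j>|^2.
Σ |<v, e_j>|^2 = 4; ||v||^2 = 5; deficit = 1

Write each e_j = u_j / sqrt(<u_j, u_j>) where u_j is the displayed integer vector. Then <v, e_j> = <v, u_j> / sqrt(<u_j, u_j>), so |<v, e_j>|^2 = <v, u_j>^2 / <u_j, u_j>.
Coefficients: <v, e_1> = 4/sqrt(8), <v, e_2> = -6/sqrt(18).
Square and sum: Σ |<v, e_j>|^2 = 4.
Compute ||v||^2 = v·v = 5.
Deficit = 5 − 4 = 1 ≥ 0, confirming Bessel's inequality. (The deficit equals ||v − Σ <v,e_j> e_j||^2, the squared distance from v to span{e_j}.)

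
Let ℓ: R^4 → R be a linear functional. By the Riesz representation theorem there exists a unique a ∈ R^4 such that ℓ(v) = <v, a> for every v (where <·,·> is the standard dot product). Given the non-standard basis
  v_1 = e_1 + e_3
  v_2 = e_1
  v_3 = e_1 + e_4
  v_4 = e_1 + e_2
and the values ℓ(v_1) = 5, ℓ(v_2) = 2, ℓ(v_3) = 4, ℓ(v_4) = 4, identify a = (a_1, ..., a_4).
a = (2, 2, 3, 2)

Write a = (a_1, ..., a_4) in the standard basis. For each basis vector v_i, ℓ(v_i) = <v_i, a> is a linear equation in the a_j's. Collect the n equations into a matrix system V a = ℓ, where row i of V is v_i (expressed in the standard basis). Since V is invertible (lower-triangular with 1s on the diagonal, up to permutation), solve by back-substitution:
  V =
[[1, 0, 1, 0],
 [1, 0, 0, 0],
 [1, 0, 0, 1],
 [1, 1, 0, 0]]
  V a = (5, 2, 4, 4)
Solving gives a = (2, 2, 3, 2).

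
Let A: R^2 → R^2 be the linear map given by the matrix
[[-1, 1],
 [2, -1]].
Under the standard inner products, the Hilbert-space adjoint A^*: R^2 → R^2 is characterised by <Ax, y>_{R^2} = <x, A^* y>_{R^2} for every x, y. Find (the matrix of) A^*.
A^* = A^T =
[[-1, 2],
 [1, -1]]

For real matrices with standard dot products, the defining identity <Ax, y> = <x, A^* y> gives (Ax)^T y = x^T (A^*) y, i.e. x^T A^T y = x^T (A^*) y. Since this holds for all x, y, we must have A^* = A^T. Therefore
A^* =
[[-1, 2],
 [1, -1]].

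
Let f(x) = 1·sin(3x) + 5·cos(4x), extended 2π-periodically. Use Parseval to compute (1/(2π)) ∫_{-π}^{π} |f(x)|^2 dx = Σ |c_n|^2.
Σ |c_n|^2 = 13

Expand |f|^2 and use orthogonality of {sin(nx), cos(mx)} on [-π, π]:
  ∫_{-π}^{π} sin(nx)^2 dx = π, ∫ cos(mx)^2 dx = π, and cross terms integrate to 0.
So ∫_{-π}^{π} f(x)^2 dx = 1^2 · π + 5^2 · π = (1 + 25)π.
Divide by 2π: (1 + 25)/2 = 13.
By Parseval, this equals Σ |c_n|^2.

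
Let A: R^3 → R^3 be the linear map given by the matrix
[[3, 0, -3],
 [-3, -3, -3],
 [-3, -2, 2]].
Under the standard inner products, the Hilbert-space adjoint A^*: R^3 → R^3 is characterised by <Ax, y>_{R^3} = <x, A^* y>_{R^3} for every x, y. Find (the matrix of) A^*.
A^* = A^T =
[[3, -3, -3],
 [0, -3, -2],
 [-3, -3, 2]]

For real matrices with standard dot products, the defining identity <Ax, y> = <x, A^* y> gives (Ax)^T y = x^T (A^*) y, i.e. x^T A^T y = x^T (A^*) y. Since this holds for all x, y, we must have A^* = A^T. Therefore
A^* =
[[3, -3, -3],
 [0, -3, -2],
 [-3, -3, 2]].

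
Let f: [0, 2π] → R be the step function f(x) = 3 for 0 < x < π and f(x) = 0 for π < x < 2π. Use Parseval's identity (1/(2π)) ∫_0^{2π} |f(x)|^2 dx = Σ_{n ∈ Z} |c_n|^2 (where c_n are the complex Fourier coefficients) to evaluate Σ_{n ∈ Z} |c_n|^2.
Σ |c_n|^2 = 9/2

Parseval equates the L^2 energy of f (normalised by 1/(2π)) with the ℓ^2 sum of its Fourier coefficients: (1/(2π)) ∫_0^{2π} |f|^2 = Σ |c_n|^2.
Compute the left side: (1/(2π)) [∫_0^π 3^2 dx + ∫_π^{2π} 0^2 dx] = (1/(2π)) · (9π + 0π) = (9 + 0)/2 = 9/2.
So Σ_{n ∈ Z} |c_n|^2 = 9/2.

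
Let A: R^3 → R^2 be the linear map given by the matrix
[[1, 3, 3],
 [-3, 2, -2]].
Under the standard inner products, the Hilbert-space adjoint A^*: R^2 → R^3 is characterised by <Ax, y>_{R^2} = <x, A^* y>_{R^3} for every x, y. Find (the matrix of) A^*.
A^* = A^T =
[[1, -3],
 [3, 2],
 [3, -2]]

For real matrices with standard dot products, the defining identity <Ax, y> = <x, A^* y> gives (Ax)^T y = x^T (A^*) y, i.e. x^T A^T y = x^T (A^*) y. Since this holds for all x, y, we must have A^* = A^T. Therefore
A^* =
[[1, -3],
 [3, 2],
 [3, -2]].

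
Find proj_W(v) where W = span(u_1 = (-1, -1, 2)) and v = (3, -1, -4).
proj_W(v) = (5/3, 5/3, -10/3)

Set up U = [u_1 | ... | u_1] ∈ R^(3×1). The projector onto W = col(U) is P = U (U^T U)^(-1) U^T.
Compute U^T U =
  [6],
and U^T v = (-10).
Solve U^T U · c = U^T v for the coefficients: c = (-5/3). The projection is proj_W(v) = U c.
Check: (v - proj_W(v)) · u_1 = 0  (should be 0).
Result: proj_W(v) = (5/3, 5/3, -10/3).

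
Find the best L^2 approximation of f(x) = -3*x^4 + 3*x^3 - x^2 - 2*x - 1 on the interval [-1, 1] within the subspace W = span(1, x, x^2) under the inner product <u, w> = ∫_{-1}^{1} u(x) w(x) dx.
g(x) = -25*x^2/7 - x/5 - 26/35

The best approximation g ∈ W is the orthogonal projection of f onto W. Writing g = a_0 + a_1 x + a_2 x^2, the coefficients solve the normal equations G · a = b where
  G_{ij} = <φ_i, φ_j> and b_i = <f, φ_i>, with φ_0 = 1, φ_1 = x, φ_2 = x^2.
G =
  [2, 0, 2/3]
  [0, 2/3, 0]
  [2/3, 0, 2/5],
b = (-58/15, -2/15, -202/105).
Solving gives a_0 = -26/35, a_1 = -1/5, a_2 = -25/7, so
  g(x) = -25*x^2/7 - x/5 - 26/35.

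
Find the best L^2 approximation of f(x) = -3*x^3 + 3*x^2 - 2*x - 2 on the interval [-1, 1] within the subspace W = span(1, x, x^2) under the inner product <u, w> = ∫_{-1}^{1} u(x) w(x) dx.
g(x) = 3*x^2 - 19*x/5 - 2

The best approximation g ∈ W is the orthogonal projection of f onto W. Writing g = a_0 + a_1 x + a_2 x^2, the coefficients solve the normal equations G · a = b where
  G_{ij} = <φ_i, φ_j> and b_i = <f, φ_i>, with φ_0 = 1, φ_1 = x, φ_2 = x^2.
G =
  [2, 0, 2/3]
  [0, 2/3, 0]
  [2/3, 0, 2/5],
b = (-2, -38/15, -2/15).
Solving gives a_0 = -2, a_1 = -19/5, a_2 = 3, so
  g(x) = 3*x^2 - 19*x/5 - 2.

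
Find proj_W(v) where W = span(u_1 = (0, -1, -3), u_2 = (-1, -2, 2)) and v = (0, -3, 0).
proj_W(v) = (-36/37, -195/74, -9/74)

Set up U = [u_1 | ... | u_2] ∈ R^(3×2). The projector onto W = col(U) is P = U (U^T U)^(-1) U^T.
Compute U^T U =
  [10, -4]
  [-4, 9],
and U^T v = (3, 6).
Solve U^T U · c = U^T v for the coefficients: c = (51/74, 36/37). The projection is proj_W(v) = U c.
Check: (v - proj_W(v)) · u_1 = 0  (should be 0).
Check: (v - proj_W(v)) · u_2 = 0  (should be 0).
Result: proj_W(v) = (-36/37, -195/74, -9/74).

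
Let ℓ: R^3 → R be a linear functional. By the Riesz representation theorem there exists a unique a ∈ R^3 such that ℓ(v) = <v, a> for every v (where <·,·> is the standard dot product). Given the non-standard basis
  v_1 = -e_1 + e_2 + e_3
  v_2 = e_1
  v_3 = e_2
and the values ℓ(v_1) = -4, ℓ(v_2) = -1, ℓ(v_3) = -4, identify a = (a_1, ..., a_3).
a = (-1, -4, -1)

Write a = (a_1, ..., a_3) in the standard basis. For each basis vector v_i, ℓ(v_i) = <v_i, a> is a linear equation in the a_j's. Collect the n equations into a matrix system V a = ℓ, where row i of V is v_i (expressed in the standard basis). Since V is invertible (lower-triangular with 1s on the diagonal, up to permutation), solve by back-substitution:
  V =
[[-1, 1, 1],
 [1, 0, 0],
 [0, 1, 0]]
  V a = (-4, -1, -4)
Solving gives a = (-1, -4, -1).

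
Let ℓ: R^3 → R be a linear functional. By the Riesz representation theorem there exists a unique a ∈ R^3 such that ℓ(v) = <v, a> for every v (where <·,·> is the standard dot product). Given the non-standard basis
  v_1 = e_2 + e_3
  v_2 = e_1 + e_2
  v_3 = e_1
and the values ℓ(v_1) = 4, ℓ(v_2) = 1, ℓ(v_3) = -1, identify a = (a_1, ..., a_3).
a = (-1, 2, 2)

Write a = (a_1, ..., a_3) in the standard basis. For each basis vector v_i, ℓ(v_i) = <v_i, a> is a linear equation in the a_j's. Collect the n equations into a matrix system V a = ℓ, where row i of V is v_i (expressed in the standard basis). Since V is invertible (lower-triangular with 1s on the diagonal, up to permutation), solve by back-substitution:
  V =
[[0, 1, 1],
 [1, 1, 0],
 [1, 0, 0]]
  V a = (4, 1, -1)
Solving gives a = (-1, 2, 2).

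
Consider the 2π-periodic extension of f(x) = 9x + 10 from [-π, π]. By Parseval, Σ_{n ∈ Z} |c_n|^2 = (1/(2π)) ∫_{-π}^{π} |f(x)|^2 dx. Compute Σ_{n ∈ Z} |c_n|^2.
Σ |c_n|^2 = 27π^2 + 100

Expand and integrate term by term over [-π, π]:
  ∫ (9x)^2 dx = 81·(2π^3/3); ∫ 2·9·(10)·x dx = 0 (odd integrand); ∫ 10^2 dx = 100·2π.
So (1/(2π)) ∫_{-π}^{π} (9x + 10)^2 dx = 81π^2/3 + 100 = 27π^2 + 100.
Parseval ⇒ Σ |c_n|^2 = 27π^2 + 100.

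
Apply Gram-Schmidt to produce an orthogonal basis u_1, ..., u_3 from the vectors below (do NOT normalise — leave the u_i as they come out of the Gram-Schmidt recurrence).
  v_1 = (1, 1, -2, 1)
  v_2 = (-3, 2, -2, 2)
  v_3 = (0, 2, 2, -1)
Orthogonal basis:
  u_1 = (1, 1, -2, 1)
  u_2 = (-26/7, 9/7, -4/7, 9/7)
  u_3 = (28/61, 295/122, 70/61, -71/122)

Apply the Gram-Schmidt recurrence
  u_1 = v_1
  u_i = v_i − Σ_{j<i} ((v_i · u_j) / (u_j · u_j)) · u_j.

Step by step this gives:
  u_1 = (1, 1, -2, 1)
  u_2 = (-26/7, 9/7, -4/7, 9/7)
  u_3 = (28/61, 295/122, 70/61, -71/122)

Orthogonality check:
  u_2 · u_1 = 0 (should be 0)
  u_3 · u_1 = 0 (should be 0)
  u_3 · u_2 = 0 (should be 0)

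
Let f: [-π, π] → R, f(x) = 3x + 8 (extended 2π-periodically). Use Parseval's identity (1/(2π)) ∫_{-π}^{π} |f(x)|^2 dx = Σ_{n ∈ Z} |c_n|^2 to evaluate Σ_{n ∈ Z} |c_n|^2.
Σ |c_n|^2 = 3π^2 + 64

Expand and integrate term by term over [-π, π]:
  ∫ (3x)^2 dx = 9·(2π^3/3); ∫ 2·3·(8)·x dx = 0 (odd integrand); ∫ 8^2 dx = 64·2π.
So (1/(2π)) ∫_{-π}^{π} (3x + 8)^2 dx = 9π^2/3 + 64 = 3π^2 + 64.
Parseval ⇒ Σ |c_n|^2 = 3π^2 + 64.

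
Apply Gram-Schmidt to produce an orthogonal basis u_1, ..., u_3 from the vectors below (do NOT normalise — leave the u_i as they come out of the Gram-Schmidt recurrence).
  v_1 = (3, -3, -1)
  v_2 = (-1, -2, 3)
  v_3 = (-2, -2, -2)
Orthogonal basis:
  u_1 = (3, -3, -1)
  u_2 = (-1, -2, 3)
  u_3 = (-44/19, -32/19, -36/19)

Apply the Gram-Schmidt recurrence
  u_1 = v_1
  u_i = v_i − Σ_{j<i} ((v_i · u_j) / (u_j · u_j)) · u_j.

Step by step this gives:
  u_1 = (3, -3, -1)
  u_2 = (-1, -2, 3)
  u_3 = (-44/19, -32/19, -36/19)

Orthogonality check:
  u_2 · u_1 = 0 (should be 0)
  u_3 · u_1 = 0 (should be 0)
  u_3 · u_2 = 0 (should be 0)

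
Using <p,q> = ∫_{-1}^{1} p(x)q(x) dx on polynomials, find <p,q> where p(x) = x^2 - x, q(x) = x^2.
<p,q> = 2/5

Expand the product: p(x)·q(x) = x^4 - x^3.
∫_{-1}^{1} of each monomial x^k gives [2/(k+1) if k even, 0 if k odd]. Integrating term-by-term (or equivalently evaluating the antiderivative F(x) = x^5/5 - x^4/4 at the endpoints):
  F(1) − F(−1) = -1/20 − (-9/20) = 2/5.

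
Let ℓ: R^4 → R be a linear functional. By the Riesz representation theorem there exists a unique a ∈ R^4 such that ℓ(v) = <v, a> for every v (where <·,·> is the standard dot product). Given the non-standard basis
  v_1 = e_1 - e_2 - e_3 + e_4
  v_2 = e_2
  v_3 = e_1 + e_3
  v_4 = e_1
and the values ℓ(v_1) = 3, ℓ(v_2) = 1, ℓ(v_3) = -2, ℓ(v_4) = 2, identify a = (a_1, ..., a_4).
a = (2, 1, -4, -2)

Write a = (a_1, ..., a_4) in the standard basis. For each basis vector v_i, ℓ(v_i) = <v_i, a> is a linear equation in the a_j's. Collect the n equations into a matrix system V a = ℓ, where row i of V is v_i (expressed in the standard basis). Since V is invertible (lower-triangular with 1s on the diagonal, up to permutation), solve by back-substitution:
  V =
[[1, -1, -1, 1],
 [0, 1, 0, 0],
 [1, 0, 1, 0],
 [1, 0, 0, 0]]
  V a = (3, 1, -2, 2)
Solving gives a = (2, 1, -4, -2).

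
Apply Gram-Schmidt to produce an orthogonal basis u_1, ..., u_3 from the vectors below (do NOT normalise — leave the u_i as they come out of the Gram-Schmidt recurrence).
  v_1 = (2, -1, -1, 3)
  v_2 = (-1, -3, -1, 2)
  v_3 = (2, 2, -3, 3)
Orthogonal basis:
  u_1 = (2, -1, -1, 3)
  u_2 = (-31/15, -37/15, -7/15, 2/5)
  u_3 = (-179/161, 233/161, -54/23, 71/161)

Apply the Gram-Schmidt recurrence
  u_1 = v_1
  u_i = v_i − Σ_{j<i} ((v_i · u_j) / (u_j · u_j)) · u_j.

Step by step this gives:
  u_1 = (2, -1, -1, 3)
  u_2 = (-31/15, -37/15, -7/15, 2/5)
  u_3 = (-179/161, 233/161, -54/23, 71/161)

Orthogonality check:
  u_2 · u_1 = 0 (should be 0)
  u_3 · u_1 = 0 (should be 0)
  u_3 · u_2 = 0 (should be 0)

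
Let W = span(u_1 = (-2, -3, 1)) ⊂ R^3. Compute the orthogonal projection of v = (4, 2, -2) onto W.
proj_W(v) = (16/7, 24/7, -8/7)

Set up U = [u_1 | ... | u_1] ∈ R^(3×1). The projector onto W = col(U) is P = U (U^T U)^(-1) U^T.
Compute U^T U =
  [14],
and U^T v = (-16).
Solve U^T U · c = U^T v for the coefficients: c = (-8/7). The projection is proj_W(v) = U c.
Check: (v - proj_W(v)) · u_1 = 0  (should be 0).
Result: proj_W(v) = (16/7, 24/7, -8/7).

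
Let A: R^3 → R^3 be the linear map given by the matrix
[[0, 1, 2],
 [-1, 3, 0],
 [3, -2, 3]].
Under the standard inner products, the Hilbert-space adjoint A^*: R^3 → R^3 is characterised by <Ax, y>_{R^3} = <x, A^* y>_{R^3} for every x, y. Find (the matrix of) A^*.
A^* = A^T =
[[0, -1, 3],
 [1, 3, -2],
 [2, 0, 3]]

For real matrices with standard dot products, the defining identity <Ax, y> = <x, A^* y> gives (Ax)^T y = x^T (A^*) y, i.e. x^T A^T y = x^T (A^*) y. Since this holds for all x, y, we must have A^* = A^T. Therefore
A^* =
[[0, -1, 3],
 [1, 3, -2],
 [2, 0, 3]].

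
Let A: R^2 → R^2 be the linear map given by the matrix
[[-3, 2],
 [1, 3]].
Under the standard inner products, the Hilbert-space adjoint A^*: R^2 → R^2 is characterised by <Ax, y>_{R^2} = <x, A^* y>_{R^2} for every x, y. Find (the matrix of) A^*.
A^* = A^T =
[[-3, 1],
 [2, 3]]

For real matrices with standard dot products, the defining identity <Ax, y> = <x, A^* y> gives (Ax)^T y = x^T (A^*) y, i.e. x^T A^T y = x^T (A^*) y. Since this holds for all x, y, we must have A^* = A^T. Therefore
A^* =
[[-3, 1],
 [2, 3]].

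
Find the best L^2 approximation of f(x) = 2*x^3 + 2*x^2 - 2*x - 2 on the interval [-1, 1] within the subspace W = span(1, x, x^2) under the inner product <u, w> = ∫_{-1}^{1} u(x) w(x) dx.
g(x) = 2*x^2 - 4*x/5 - 2

The best approximation g ∈ W is the orthogonal projection of f onto W. Writing g = a_0 + a_1 x + a_2 x^2, the coefficients solve the normal equations G · a = b where
  G_{ij} = <φ_i, φ_j> and b_i = <f, φ_i>, with φ_0 = 1, φ_1 = x, φ_2 = x^2.
G =
  [2, 0, 2/3]
  [0, 2/3, 0]
  [2/3, 0, 2/5],
b = (-8/3, -8/15, -8/15).
Solving gives a_0 = -2, a_1 = -4/5, a_2 = 2, so
  g(x) = 2*x^2 - 4*x/5 - 2.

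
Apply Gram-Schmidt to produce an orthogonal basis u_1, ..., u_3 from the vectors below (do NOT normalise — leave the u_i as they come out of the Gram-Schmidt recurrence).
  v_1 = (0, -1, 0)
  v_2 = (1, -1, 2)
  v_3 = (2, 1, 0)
Orthogonal basis:
  u_1 = (0, -1, 0)
  u_2 = (1, 0, 2)
  u_3 = (8/5, 0, -4/5)

Apply the Gram-Schmidt recurrence
  u_1 = v_1
  u_i = v_i − Σ_{j<i} ((v_i · u_j) / (u_j · u_j)) · u_j.

Step by step this gives:
  u_1 = (0, -1, 0)
  u_2 = (1, 0, 2)
  u_3 = (8/5, 0, -4/5)

Orthogonality check:
  u_2 · u_1 = 0 (should be 0)
  u_3 · u_1 = 0 (should be 0)
  u_3 · u_2 = 0 (should be 0)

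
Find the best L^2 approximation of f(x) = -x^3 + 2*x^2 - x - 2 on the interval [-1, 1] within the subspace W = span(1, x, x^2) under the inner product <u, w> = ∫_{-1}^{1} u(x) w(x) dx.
g(x) = 2*x^2 - 8*x/5 - 2

The best approximation g ∈ W is the orthogonal projection of f onto W. Writing g = a_0 + a_1 x + a_2 x^2, the coefficients solve the normal equations G · a = b where
  G_{ij} = <φ_i, φ_j> and b_i = <f, φ_i>, with φ_0 = 1, φ_1 = x, φ_2 = x^2.
G =
  [2, 0, 2/3]
  [0, 2/3, 0]
  [2/3, 0, 2/5],
b = (-8/3, -16/15, -8/15).
Solving gives a_0 = -2, a_1 = -8/5, a_2 = 2, so
  g(x) = 2*x^2 - 8*x/5 - 2.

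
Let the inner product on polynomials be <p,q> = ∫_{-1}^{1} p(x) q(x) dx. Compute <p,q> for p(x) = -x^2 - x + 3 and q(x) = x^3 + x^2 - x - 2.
<p,q> = -44/5

Expand the product: p(x)·q(x) = -x^5 - 2*x^4 + 3*x^3 + 6*x^2 - x - 6.
∫_{-1}^{1} of each monomial x^k gives [2/(k+1) if k even, 0 if k odd]. Integrating term-by-term (or equivalently evaluating the antiderivative F(x) = -x^6/6 - 2*x^5/5 + 3*x^4/4 + 2*x^3 - x^2/2 - 6*x at the endpoints):
  F(1) − F(−1) = -259/60 − (269/60) = -44/5.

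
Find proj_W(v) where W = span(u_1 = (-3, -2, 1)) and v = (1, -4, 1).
proj_W(v) = (-9/7, -6/7, 3/7)

Set up U = [u_1 | ... | u_1] ∈ R^(3×1). The projector onto W = col(U) is P = U (U^T U)^(-1) U^T.
Compute U^T U =
  [14],
and U^T v = (6).
Solve U^T U · c = U^T v for the coefficients: c = (3/7). The projection is proj_W(v) = U c.
Check: (v - proj_W(v)) · u_1 = 0  (should be 0).
Result: proj_W(v) = (-9/7, -6/7, 3/7).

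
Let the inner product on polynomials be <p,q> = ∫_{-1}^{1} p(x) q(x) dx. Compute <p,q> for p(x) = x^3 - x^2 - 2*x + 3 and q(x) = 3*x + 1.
<p,q> = 38/15

Expand the product: p(x)·q(x) = 3*x^4 - 2*x^3 - 7*x^2 + 7*x + 3.
∫_{-1}^{1} of each monomial x^k gives [2/(k+1) if k even, 0 if k odd]. Integrating term-by-term (or equivalently evaluating the antiderivative F(x) = 3*x^5/5 - x^4/2 - 7*x^3/3 + 7*x^2/2 + 3*x at the endpoints):
  F(1) − F(−1) = 64/15 − (26/15) = 38/15.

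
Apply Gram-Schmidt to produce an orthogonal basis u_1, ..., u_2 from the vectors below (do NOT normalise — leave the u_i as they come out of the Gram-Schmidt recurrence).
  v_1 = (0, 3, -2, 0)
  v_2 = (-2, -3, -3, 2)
Orthogonal basis:
  u_1 = (0, 3, -2, 0)
  u_2 = (-2, -30/13, -45/13, 2)

Apply the Gram-Schmidt recurrence
  u_1 = v_1
  u_i = v_i − Σ_{j<i} ((v_i · u_j) / (u_j · u_j)) · u_j.

Step by step this gives:
  u_1 = (0, 3, -2, 0)
  u_2 = (-2, -30/13, -45/13, 2)

Orthogonality check:
  u_2 · u_1 = 0 (should be 0)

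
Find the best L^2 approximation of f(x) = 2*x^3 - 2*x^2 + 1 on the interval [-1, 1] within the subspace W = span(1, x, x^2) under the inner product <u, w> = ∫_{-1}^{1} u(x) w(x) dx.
g(x) = -2*x^2 + 6*x/5 + 1

The best approximation g ∈ W is the orthogonal projection of f onto W. Writing g = a_0 + a_1 x + a_2 x^2, the coefficients solve the normal equations G · a = b where
  G_{ij} = <φ_i, φ_j> and b_i = <f, φ_i>, with φ_0 = 1, φ_1 = x, φ_2 = x^2.
G =
  [2, 0, 2/3]
  [0, 2/3, 0]
  [2/3, 0, 2/5],
b = (2/3, 4/5, -2/15).
Solving gives a_0 = 1, a_1 = 6/5, a_2 = -2, so
  g(x) = -2*x^2 + 6*x/5 + 1.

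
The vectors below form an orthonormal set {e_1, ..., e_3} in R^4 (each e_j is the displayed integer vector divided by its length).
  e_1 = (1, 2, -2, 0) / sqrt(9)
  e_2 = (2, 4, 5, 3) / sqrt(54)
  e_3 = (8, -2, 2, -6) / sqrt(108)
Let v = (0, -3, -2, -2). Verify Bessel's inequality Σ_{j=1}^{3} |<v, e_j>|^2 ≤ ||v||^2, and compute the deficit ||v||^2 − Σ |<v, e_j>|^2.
Σ |<v, e_j>|^2 = 151/9; ||v||^2 = 17; deficit = 2/9

Write each e_j = u_j / sqrt(<u_j, u_j>) where u_j is the displayed integer vector. Then <v, e_j> = <v, u_j> / sqrt(<u_j, u_j>), so |<v, e_j>|^2 = <v, u_j>^2 / <u_j, u_j>.
Coefficients: <v, e_1> = -2/sqrt(9), <v, e_2> = -28/sqrt(54), <v, e_3> = 14/sqrt(108).
Square and sum: Σ |<v, e_j>|^2 = 151/9.
Compute ||v||^2 = v·v = 17.
Deficit = 17 − 151/9 = 2/9 ≥ 0, confirming Bessel's inequality. (The deficit equals ||v − Σ <v,e_j> e_j||^2, the squared distance from v to span{e_j}.)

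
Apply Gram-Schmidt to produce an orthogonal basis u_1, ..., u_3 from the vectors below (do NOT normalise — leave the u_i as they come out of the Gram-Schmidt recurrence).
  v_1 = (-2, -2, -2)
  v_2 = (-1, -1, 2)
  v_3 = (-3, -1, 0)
Orthogonal basis:
  u_1 = (-2, -2, -2)
  u_2 = (-1, -1, 2)
  u_3 = (-1, 1, 0)

Apply the Gram-Schmidt recurrence
  u_1 = v_1
  u_i = v_i − Σ_{j<i} ((v_i · u_j) / (u_j · u_j)) · u_j.

Step by step this gives:
  u_1 = (-2, -2, -2)
  u_2 = (-1, -1, 2)
  u_3 = (-1, 1, 0)

Orthogonality check:
  u_2 · u_1 = 0 (should be 0)
  u_3 · u_1 = 0 (should be 0)
  u_3 · u_2 = 0 (should be 0)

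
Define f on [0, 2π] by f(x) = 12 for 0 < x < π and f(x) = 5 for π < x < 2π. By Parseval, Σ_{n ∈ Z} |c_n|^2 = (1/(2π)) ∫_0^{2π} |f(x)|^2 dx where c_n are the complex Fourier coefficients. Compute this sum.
Σ |c_n|^2 = 169/2

Parseval equates the L^2 energy of f (normalised by 1/(2π)) with the ℓ^2 sum of its Fourier coefficients: (1/(2π)) ∫_0^{2π} |f|^2 = Σ |c_n|^2.
Compute the left side: (1/(2π)) [∫_0^π 12^2 dx + ∫_π^{2π} 5^2 dx] = (1/(2π)) · (144π + 25π) = (144 + 25)/2 = 169/2.
So Σ_{n ∈ Z} |c_n|^2 = 169/2.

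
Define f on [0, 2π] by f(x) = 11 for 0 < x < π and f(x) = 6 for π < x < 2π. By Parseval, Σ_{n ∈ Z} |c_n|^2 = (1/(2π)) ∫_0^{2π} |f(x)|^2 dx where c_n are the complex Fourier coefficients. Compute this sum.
Σ |c_n|^2 = 157/2

Parseval equates the L^2 energy of f (normalised by 1/(2π)) with the ℓ^2 sum of its Fourier coefficients: (1/(2π)) ∫_0^{2π} |f|^2 = Σ |c_n|^2.
Compute the left side: (1/(2π)) [∫_0^π 11^2 dx + ∫_π^{2π} 6^2 dx] = (1/(2π)) · (121π + 36π) = (121 + 36)/2 = 157/2.
So Σ_{n ∈ Z} |c_n|^2 = 157/2.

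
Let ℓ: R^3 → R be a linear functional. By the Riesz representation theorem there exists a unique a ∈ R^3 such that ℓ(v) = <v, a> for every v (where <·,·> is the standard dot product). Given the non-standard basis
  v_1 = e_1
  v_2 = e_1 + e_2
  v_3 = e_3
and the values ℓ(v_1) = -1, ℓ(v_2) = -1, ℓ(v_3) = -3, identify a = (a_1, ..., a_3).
a = (-1, 0, -3)

Write a = (a_1, ..., a_3) in the standard basis. For each basis vector v_i, ℓ(v_i) = <v_i, a> is a linear equation in the a_j's. Collect the n equations into a matrix system V a = ℓ, where row i of V is v_i (expressed in the standard basis). Since V is invertible (lower-triangular with 1s on the diagonal, up to permutation), solve by back-substitution:
  V =
[[1, 0, 0],
 [1, 1, 0],
 [0, 0, 1]]
  V a = (-1, -1, -3)
Solving gives a = (-1, 0, -3).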